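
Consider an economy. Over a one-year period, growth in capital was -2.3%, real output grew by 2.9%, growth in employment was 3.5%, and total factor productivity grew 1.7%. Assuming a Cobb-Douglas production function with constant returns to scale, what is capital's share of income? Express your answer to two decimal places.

gY = gA + α·gK + (1−α)·gL, so gY − gA − gL = α(gK − gL).
2.9 − 1.7 − 3.5 = α × (-2.3 − 3.5).
-2.3 = -5.8 α, so α = 0.3966.

α = 0.40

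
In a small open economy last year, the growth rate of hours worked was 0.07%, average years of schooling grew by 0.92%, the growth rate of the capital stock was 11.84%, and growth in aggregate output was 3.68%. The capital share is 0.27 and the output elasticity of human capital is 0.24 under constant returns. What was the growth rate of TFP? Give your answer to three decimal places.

TFP growth was 0.228%.

Labor's share = 1 − 0.27 − 0.24 = 0.49.
The capital stock: 0.27 × 11.84 = 3.1968 pp.
Average years of schooling: 0.24 × 0.92 = 0.2208 pp.
Hours worked: 0.49 × 0.07 = 0.0343 pp.
TFP growth = 3.68 − 3.4519 = 0.2281%.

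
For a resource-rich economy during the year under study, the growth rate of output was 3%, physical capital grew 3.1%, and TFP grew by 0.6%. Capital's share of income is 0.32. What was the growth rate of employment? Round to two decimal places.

Labor's share = 1 − 0.32 = 0.68.
gY = gA + 0.32×3.1 + 0.68×g.
0.68×g = 3 − 0.6 − 0.992 = 1.408.
g = 1.408 / 0.68 = 2.0706%.

2.07%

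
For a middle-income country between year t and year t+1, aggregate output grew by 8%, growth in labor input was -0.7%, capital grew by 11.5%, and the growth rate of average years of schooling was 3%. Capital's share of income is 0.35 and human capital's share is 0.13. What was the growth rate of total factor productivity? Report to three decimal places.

Labor's share = 1 − 0.35 − 0.13 = 0.52.
Capital: 0.35 × 11.5 = 4.025 pp.
Average years of schooling: 0.13 × 3 = 0.39 pp.
Labor input: 0.52 × (-0.7) = -0.364 pp.
TFP growth = 8 − 4.051 = 3.949%.

Total factor productivity grew 3.949%.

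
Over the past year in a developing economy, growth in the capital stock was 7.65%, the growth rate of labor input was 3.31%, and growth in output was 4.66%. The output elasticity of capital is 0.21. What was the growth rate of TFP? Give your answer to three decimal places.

0.439%

Labor's share = 1 − 0.21 = 0.79.
The capital stock: 0.21 × 7.65 = 1.6065 pp.
Labor input: 0.79 × 3.31 = 2.6149 pp.
TFP growth = 4.66 − 4.2214 = 0.4386%.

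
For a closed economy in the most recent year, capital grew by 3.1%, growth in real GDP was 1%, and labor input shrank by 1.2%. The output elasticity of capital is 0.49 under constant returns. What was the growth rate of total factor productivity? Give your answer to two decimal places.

Labor's share = 1 − 0.49 = 0.51.
Capital: 0.49 × 3.1 = 1.519 pp.
Labor input: 0.51 × (-1.2) = -0.612 pp.
TFP growth = 1 − 0.907 = 0.093%.

0.09%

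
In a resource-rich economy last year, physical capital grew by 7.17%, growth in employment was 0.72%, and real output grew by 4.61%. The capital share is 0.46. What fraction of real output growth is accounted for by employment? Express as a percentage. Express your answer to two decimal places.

Labor's share = 1 − 0.46 = 0.54.
Employment contributed 0.54 × 0.72 = 0.3888 pp.
Share of growth = 0.3888 / 4.61 × 100 = 8.4338%.

8.43%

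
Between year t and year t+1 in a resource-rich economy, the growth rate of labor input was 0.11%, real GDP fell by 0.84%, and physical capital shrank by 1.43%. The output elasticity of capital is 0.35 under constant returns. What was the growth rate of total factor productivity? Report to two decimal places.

-0.41%

Labor's share = 1 − 0.35 = 0.65.
Physical capital: 0.35 × (-1.43) = -0.5005 pp.
Labor input: 0.65 × 0.11 = 0.0715 pp.
TFP growth = -0.84 + 0.429 = -0.411%.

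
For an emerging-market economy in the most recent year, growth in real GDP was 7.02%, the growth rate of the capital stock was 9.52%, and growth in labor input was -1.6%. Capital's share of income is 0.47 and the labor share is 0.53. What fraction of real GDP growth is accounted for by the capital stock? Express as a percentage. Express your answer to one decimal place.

The capital stock contributed 0.47 × 9.52 = 4.4744 pp.
Share of growth = 4.4744 / 7.02 × 100 = 63.738%.

The capital stock accounted for 63.7% of growth.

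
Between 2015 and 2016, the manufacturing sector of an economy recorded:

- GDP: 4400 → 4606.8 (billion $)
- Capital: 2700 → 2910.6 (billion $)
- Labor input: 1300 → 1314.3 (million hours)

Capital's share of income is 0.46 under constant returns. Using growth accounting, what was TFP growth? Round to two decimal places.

0.52%

GDP growth = (4606.8 − 4400) / 4400 = 4.7%.
Capital growth = (2910.6 − 2700) / 2700 = 7.8%.
Labor input growth = (1314.3 − 1300) / 1300 = 1.1%.
Labor's share = 1 − 0.46 = 0.54.
Capital: 0.46 × 7.8 = 3.588 pp.
Labor input: 0.54 × 1.1 = 0.594 pp.
TFP growth = 4.7 − 4.182 = 0.518%.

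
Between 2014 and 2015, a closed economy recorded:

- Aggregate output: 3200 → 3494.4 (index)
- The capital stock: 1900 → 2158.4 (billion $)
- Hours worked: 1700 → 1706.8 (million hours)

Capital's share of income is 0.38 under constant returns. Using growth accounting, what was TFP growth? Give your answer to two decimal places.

3.78%

Aggregate output growth = (3494.4 − 3200) / 3200 = 9.2%.
The capital stock growth = (2158.4 − 1900) / 1900 = 13.6%.
Hours worked growth = (1706.8 − 1700) / 1700 = 0.4%.
Labor's share = 1 − 0.38 = 0.62.
The capital stock: 0.38 × 13.6 = 5.168 pp.
Hours worked: 0.62 × 0.4 = 0.248 pp.
TFP growth = 9.2 − 5.416 = 3.784%.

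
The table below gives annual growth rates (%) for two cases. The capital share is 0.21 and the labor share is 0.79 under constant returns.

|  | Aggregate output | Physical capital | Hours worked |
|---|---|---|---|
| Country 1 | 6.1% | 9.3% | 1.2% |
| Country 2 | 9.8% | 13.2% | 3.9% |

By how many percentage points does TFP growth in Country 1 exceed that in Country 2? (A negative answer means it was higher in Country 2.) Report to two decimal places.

Labor's share = 1 − 0.21 = 0.79.
Country 1: TFP = 6.1 − 1.953 − 0.948 = 3.199%.
Country 2: TFP = 9.8 − 2.772 − 3.081 = 3.947%.
Difference = 3.199 − (3.947) = -0.748 pp.

-0.75 percentage points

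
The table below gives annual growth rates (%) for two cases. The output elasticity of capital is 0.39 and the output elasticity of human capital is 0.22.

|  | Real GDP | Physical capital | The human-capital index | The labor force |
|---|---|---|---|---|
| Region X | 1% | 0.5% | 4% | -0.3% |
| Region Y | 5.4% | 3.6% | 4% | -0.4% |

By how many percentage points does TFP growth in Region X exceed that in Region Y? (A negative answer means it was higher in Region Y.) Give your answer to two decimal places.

Labor's share = 1 − 0.39 − 0.22 = 0.39.
Region X: TFP = 1 − 0.195 − 0.88 + 0.117 = 0.042%.
Region Y: TFP = 5.4 − 1.404 − 0.88 + 0.156 = 3.272%.
Difference = 0.042 − (3.272) = -3.23 pp.

-3.23 percentage points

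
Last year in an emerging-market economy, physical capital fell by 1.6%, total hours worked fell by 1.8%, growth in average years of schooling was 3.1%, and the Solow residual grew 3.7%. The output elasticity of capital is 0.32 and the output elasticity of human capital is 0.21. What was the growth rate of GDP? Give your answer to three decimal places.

Labor's share = 1 − 0.32 − 0.21 = 0.47.
Physical capital: 0.32 × (-1.6) = -0.512 pp.
Average years of schooling: 0.21 × 3.1 = 0.651 pp.
Total hours worked: 0.47 × (-1.8) = -0.846 pp.
Output growth = 3.7 + (-0.707) = 2.993%.

GDP growth was 2.993%.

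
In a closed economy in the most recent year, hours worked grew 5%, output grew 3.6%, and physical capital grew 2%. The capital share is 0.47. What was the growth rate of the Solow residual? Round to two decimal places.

The Solow residual growth was 0.01%.

Labor's share = 1 − 0.47 = 0.53.
Physical capital: 0.47 × 2 = 0.94 pp.
Hours worked: 0.53 × 5 = 2.65 pp.
TFP growth = 3.6 − 3.59 = 0.01%.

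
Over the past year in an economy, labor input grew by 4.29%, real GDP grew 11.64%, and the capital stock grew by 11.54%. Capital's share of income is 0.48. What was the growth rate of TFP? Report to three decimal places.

Labor's share = 1 − 0.48 = 0.52.
The capital stock: 0.48 × 11.54 = 5.5392 pp.
Labor input: 0.52 × 4.29 = 2.2308 pp.
TFP growth = 11.64 − 7.77 = 3.87%.

TFP growth was 3.870%.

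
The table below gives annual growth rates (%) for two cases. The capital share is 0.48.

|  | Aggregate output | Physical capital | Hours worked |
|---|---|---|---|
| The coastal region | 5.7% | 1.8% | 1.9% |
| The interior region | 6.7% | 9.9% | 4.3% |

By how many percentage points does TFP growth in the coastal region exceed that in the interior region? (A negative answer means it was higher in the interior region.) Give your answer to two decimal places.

Labor's share = 1 − 0.48 = 0.52.
The coastal region: TFP = 5.7 − 0.864 − 0.988 = 3.848%.
The interior region: TFP = 6.7 − 4.752 − 2.236 = -0.288%.
Difference = 3.848 − (-0.288) = 4.136 pp.

4.14 percentage points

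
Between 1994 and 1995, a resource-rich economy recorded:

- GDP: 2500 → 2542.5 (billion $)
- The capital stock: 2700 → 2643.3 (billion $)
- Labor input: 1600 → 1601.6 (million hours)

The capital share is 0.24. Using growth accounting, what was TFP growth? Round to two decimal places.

2.13%

GDP growth = (2542.5 − 2500) / 2500 = 1.7%.
The capital stock growth = (2643.3 − 2700) / 2700 = -2.1%.
Labor input growth = (1601.6 − 1600) / 1600 = 0.1%.
Labor's share = 1 − 0.24 = 0.76.
The capital stock: 0.24 × (-2.1) = -0.504 pp.
Labor input: 0.76 × 0.1 = 0.076 pp.
TFP growth = 1.7 + 0.428 = 2.128%.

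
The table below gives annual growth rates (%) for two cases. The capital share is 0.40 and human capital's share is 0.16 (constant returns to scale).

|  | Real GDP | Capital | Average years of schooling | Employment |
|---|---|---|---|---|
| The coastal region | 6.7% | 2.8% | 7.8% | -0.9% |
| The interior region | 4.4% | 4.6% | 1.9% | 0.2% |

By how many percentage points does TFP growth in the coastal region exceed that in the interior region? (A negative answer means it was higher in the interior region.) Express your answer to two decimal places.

2.56 percentage points

Labor's share = 1 − 0.4 − 0.16 = 0.44.
The coastal region: TFP = 6.7 − 1.12 − 1.248 + 0.396 = 4.728%.
The interior region: TFP = 4.4 − 1.84 − 0.304 − 0.088 = 2.168%.
Difference = 4.728 − (2.168) = 2.56 pp.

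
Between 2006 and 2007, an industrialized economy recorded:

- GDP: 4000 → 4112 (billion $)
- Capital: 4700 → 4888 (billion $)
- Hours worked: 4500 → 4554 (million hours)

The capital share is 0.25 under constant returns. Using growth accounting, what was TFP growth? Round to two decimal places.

TFP grew 0.90%.

GDP growth = (4112 − 4000) / 4000 = 2.8%.
Capital growth = (4888 − 4700) / 4700 = 4%.
Hours worked growth = (4554 − 4500) / 4500 = 1.2%.
Labor's share = 1 − 0.25 = 0.75.
Capital: 0.25 × 4 = 1 pp.
Hours worked: 0.75 × 1.2 = 0.9 pp.
TFP growth = 2.8 − 1.9 = 0.9%.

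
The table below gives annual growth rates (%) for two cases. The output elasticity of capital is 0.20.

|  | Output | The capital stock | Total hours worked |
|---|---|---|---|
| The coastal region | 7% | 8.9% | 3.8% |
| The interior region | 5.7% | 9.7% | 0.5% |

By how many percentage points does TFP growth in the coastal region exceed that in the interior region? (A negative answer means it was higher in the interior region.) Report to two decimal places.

-1.18 percentage points

Labor's share = 1 − 0.2 = 0.8.
The coastal region: TFP = 7 − 1.78 − 3.04 = 2.18%.
The interior region: TFP = 5.7 − 1.94 − 0.4 = 3.36%.
Difference = 2.18 − (3.36) = -1.18 pp.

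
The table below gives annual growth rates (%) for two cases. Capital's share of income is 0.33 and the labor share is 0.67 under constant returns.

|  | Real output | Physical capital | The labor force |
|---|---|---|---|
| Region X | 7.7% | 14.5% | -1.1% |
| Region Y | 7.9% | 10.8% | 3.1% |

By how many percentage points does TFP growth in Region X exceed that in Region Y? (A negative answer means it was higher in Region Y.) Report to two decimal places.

Labor's share = 1 − 0.33 = 0.67.
Region X: TFP = 7.7 − 4.785 + 0.737 = 3.652%.
Region Y: TFP = 7.9 − 3.564 − 2.077 = 2.259%.
Difference = 3.652 − (2.259) = 1.393 pp.

1.39 percentage points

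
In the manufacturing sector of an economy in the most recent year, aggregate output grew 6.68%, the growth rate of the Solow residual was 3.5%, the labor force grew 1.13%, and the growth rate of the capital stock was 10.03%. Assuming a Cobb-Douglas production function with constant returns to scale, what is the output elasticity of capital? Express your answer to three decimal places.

The output elasticity of capital is 0.230.

gY = gA + α·gK + (1−α)·gL, so gY − gA − gL = α(gK − gL).
6.68 − 3.5 − 1.13 = α × (10.03 − 1.13).
2.05 = 8.9 α, so α = 0.23034.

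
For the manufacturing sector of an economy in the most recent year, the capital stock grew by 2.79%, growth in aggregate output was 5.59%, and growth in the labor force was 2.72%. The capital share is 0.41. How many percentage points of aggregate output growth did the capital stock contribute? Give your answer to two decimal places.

Contribution = share × growth = 0.41 × 2.79 = 1.1439 pp.

1.14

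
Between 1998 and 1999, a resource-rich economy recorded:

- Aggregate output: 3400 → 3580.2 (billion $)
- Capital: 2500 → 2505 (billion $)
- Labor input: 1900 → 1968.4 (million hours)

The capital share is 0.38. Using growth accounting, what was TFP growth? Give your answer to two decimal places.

Aggregate output growth = (3580.2 − 3400) / 3400 = 5.3%.
Capital growth = (2505 − 2500) / 2500 = 0.2%.
Labor input growth = (1968.4 − 1900) / 1900 = 3.6%.
Labor's share = 1 − 0.38 = 0.62.
Capital: 0.38 × 0.2 = 0.076 pp.
Labor input: 0.62 × 3.6 = 2.232 pp.
TFP growth = 5.3 − 2.308 = 2.992%.

TFP grew 2.99%.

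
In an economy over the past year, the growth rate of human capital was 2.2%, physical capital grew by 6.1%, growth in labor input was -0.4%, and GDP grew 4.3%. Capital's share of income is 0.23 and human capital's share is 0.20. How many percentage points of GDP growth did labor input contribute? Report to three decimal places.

Labor's share = 1 − 0.23 − 0.2 = 0.57.
Contribution = share × growth = 0.57 × (-0.4) = -0.228 pp.

-0.228 percentage points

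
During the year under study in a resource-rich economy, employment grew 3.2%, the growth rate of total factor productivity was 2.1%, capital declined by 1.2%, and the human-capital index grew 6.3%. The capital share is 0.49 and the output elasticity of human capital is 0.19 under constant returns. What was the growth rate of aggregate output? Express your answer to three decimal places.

3.733%

Labor's share = 1 − 0.49 − 0.19 = 0.32.
Capital: 0.49 × (-1.2) = -0.588 pp.
The human-capital index: 0.19 × 6.3 = 1.197 pp.
Employment: 0.32 × 3.2 = 1.024 pp.
Output growth = 2.1 + 1.633 = 3.733%.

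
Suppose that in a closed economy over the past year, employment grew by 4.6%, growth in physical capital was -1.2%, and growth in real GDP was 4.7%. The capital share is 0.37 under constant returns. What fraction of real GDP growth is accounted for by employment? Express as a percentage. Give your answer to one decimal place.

Employment accounted for 61.7% of growth.

Labor's share = 1 − 0.37 = 0.63.
Employment contributed 0.63 × 4.6 = 2.898 pp.
Share of growth = 2.898 / 4.7 × 100 = 61.66%.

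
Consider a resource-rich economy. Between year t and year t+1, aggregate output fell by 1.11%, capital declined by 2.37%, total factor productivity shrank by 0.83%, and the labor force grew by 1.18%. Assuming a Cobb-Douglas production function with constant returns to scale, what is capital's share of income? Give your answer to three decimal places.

gY = gA + α·gK + (1−α)·gL, so gY − gA − gL = α(gK − gL).
-1.11 + 0.83 − 1.18 = α × (-2.37 − 1.18).
-1.46 = -3.55 α, so α = 0.41127.

0.411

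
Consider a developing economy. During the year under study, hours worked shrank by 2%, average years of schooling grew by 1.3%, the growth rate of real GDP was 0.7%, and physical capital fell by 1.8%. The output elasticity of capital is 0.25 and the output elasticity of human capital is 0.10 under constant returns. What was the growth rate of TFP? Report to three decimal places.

TFP grew 2.320%.

Labor's share = 1 − 0.25 − 0.1 = 0.65.
Physical capital: 0.25 × (-1.8) = -0.45 pp.
Average years of schooling: 0.1 × 1.3 = 0.13 pp.
Hours worked: 0.65 × (-2) = -1.3 pp.
TFP growth = 0.7 + 1.62 = 2.32%.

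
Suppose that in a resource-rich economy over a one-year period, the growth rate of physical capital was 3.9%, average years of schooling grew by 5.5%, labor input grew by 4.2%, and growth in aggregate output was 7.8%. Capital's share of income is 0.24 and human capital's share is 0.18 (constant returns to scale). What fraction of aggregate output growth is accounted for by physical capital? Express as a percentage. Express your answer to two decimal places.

Physical capital contributed 0.24 × 3.9 = 0.936 pp.
Share of growth = 0.936 / 7.8 × 100 = 12%.

Physical capital accounted for 12.00% of growth.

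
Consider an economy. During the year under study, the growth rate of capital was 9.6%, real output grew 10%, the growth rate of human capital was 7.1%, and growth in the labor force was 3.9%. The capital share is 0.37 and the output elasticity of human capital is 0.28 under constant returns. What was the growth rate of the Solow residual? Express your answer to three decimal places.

Labor's share = 1 − 0.37 − 0.28 = 0.35.
Capital: 0.37 × 9.6 = 3.552 pp.
Human capital: 0.28 × 7.1 = 1.988 pp.
The labor force: 0.35 × 3.9 = 1.365 pp.
TFP growth = 10 − 6.905 = 3.095%.

3.095%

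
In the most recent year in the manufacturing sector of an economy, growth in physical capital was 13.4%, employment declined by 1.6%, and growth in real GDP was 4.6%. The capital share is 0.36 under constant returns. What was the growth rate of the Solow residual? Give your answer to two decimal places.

Labor's share = 1 − 0.36 = 0.64.
Physical capital: 0.36 × 13.4 = 4.824 pp.
Employment: 0.64 × (-1.6) = -1.024 pp.
TFP growth = 4.6 − 3.8 = 0.8%.

0.80%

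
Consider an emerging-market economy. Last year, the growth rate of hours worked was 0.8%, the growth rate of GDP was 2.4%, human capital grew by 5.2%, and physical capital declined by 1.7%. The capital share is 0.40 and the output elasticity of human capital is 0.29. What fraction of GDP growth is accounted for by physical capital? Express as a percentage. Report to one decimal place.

Physical capital contributed 0.4 × (-1.7) = -0.68 pp.
Share of growth = -0.68 / 2.4 × 100 = -28.333%.

-28.3%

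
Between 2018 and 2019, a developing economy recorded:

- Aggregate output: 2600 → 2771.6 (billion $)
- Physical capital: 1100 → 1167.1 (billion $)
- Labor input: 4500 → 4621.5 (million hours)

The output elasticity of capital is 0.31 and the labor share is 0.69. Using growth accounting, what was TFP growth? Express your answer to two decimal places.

2.85%

Aggregate output growth = (2771.6 − 2600) / 2600 = 6.6%.
Physical capital growth = (1167.1 − 1100) / 1100 = 6.1%.
Labor input growth = (4621.5 − 4500) / 4500 = 2.7%.
Labor's share = 1 − 0.31 = 0.69.
Physical capital: 0.31 × 6.1 = 1.891 pp.
Labor input: 0.69 × 2.7 = 1.863 pp.
TFP growth = 6.6 − 3.754 = 2.846%.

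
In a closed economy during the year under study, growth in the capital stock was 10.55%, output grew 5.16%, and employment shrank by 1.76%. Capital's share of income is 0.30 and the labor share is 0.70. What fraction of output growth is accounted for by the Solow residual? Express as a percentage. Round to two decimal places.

The Solow residual accounted for 62.54% of growth.

Labor's share = 1 − 0.3 = 0.7.
The capital stock: 0.3 × 10.55 = 3.165 pp.
Employment: 0.7 × (-1.76) = -1.232 pp.
TFP growth = 5.16 − 1.933 = 3.227%.
TFP share of growth = 3.227 / 5.16 × 100 = 62.5388%.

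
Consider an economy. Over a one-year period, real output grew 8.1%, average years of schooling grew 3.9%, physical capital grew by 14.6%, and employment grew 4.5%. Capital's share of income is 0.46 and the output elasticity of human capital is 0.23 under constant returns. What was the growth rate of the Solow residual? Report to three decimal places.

-0.908%

Labor's share = 1 − 0.46 − 0.23 = 0.31.
Physical capital: 0.46 × 14.6 = 6.716 pp.
Average years of schooling: 0.23 × 3.9 = 0.897 pp.
Employment: 0.31 × 4.5 = 1.395 pp.
TFP growth = 8.1 − 9.008 = -0.908%.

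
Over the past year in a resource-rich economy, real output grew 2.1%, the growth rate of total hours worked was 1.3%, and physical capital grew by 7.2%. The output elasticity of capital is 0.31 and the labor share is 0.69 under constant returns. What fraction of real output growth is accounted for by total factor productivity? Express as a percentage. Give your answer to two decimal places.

Total factor productivity accounted for -49.00% of growth.

Labor's share = 1 − 0.31 = 0.69.
Physical capital: 0.31 × 7.2 = 2.232 pp.
Total hours worked: 0.69 × 1.3 = 0.897 pp.
TFP growth = 2.1 − 3.129 = -1.029%.
TFP share of growth = -1.029 / 2.1 × 100 = -49%.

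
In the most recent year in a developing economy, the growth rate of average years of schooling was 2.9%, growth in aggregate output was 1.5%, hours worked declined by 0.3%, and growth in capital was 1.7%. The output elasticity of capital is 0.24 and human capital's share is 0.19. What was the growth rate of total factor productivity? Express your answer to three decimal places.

Labor's share = 1 − 0.24 − 0.19 = 0.57.
Capital: 0.24 × 1.7 = 0.408 pp.
Average years of schooling: 0.19 × 2.9 = 0.551 pp.
Hours worked: 0.57 × (-0.3) = -0.171 pp.
TFP growth = 1.5 − 0.788 = 0.712%.

Total factor productivity grew 0.712%.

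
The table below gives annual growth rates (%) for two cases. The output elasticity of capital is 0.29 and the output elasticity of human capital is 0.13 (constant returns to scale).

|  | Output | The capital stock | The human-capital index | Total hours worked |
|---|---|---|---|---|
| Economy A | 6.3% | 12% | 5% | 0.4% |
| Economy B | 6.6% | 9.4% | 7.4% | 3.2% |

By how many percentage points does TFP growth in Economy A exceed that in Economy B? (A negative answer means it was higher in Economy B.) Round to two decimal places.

Labor's share = 1 − 0.29 − 0.13 = 0.58.
Economy A: TFP = 6.3 − 3.48 − 0.65 − 0.232 = 1.938%.
Economy B: TFP = 6.6 − 2.726 − 0.962 − 1.856 = 1.056%.
Difference = 1.938 − (1.056) = 0.882 pp.

0.88 percentage points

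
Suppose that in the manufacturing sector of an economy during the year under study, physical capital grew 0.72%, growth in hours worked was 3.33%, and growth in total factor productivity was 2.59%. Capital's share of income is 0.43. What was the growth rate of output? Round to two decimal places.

Labor's share = 1 − 0.43 = 0.57.
Physical capital: 0.43 × 0.72 = 0.3096 pp.
Hours worked: 0.57 × 3.33 = 1.8981 pp.
Output growth = 2.59 + 2.2077 = 4.7977%.

4.80%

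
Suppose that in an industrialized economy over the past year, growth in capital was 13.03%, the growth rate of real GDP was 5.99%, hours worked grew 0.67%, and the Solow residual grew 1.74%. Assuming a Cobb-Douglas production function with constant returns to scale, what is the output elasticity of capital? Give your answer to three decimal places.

gY = gA + α·gK + (1−α)·gL, so gY − gA − gL = α(gK − gL).
5.99 − 1.74 − 0.67 = α × (13.03 − 0.67).
3.58 = 12.36 α, so α = 0.28964.

The output elasticity of capital is 0.290.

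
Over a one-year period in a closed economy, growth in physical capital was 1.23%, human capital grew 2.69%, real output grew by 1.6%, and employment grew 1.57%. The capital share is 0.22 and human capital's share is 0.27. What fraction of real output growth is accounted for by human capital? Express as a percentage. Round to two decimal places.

Human capital contributed 0.27 × 2.69 = 0.7263 pp.
Share of growth = 0.7263 / 1.6 × 100 = 45.3938%.

Human capital accounted for 45.39% of growth.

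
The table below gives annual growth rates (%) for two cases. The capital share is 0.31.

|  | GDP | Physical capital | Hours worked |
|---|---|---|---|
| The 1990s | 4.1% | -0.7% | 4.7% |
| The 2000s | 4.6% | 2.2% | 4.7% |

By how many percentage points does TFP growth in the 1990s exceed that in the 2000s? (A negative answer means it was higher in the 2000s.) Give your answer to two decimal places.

0.40 percentage points

Labor's share = 1 − 0.31 = 0.69.
The 1990s: TFP = 4.1 + 0.217 − 3.243 = 1.074%.
The 2000s: TFP = 4.6 − 0.682 − 3.243 = 0.675%.
Difference = 1.074 − (0.675) = 0.399 pp.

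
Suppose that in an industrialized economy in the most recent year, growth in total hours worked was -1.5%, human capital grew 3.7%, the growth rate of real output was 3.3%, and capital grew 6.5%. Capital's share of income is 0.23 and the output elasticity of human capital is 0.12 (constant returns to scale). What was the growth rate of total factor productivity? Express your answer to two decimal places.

Labor's share = 1 − 0.23 − 0.12 = 0.65.
Capital: 0.23 × 6.5 = 1.495 pp.
Human capital: 0.12 × 3.7 = 0.444 pp.
Total hours worked: 0.65 × (-1.5) = -0.975 pp.
TFP growth = 3.3 − 0.964 = 2.336%.

2.34%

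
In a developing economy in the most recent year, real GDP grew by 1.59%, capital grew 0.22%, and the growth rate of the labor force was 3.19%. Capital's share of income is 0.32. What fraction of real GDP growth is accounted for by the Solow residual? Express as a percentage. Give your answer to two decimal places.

-40.86%

Labor's share = 1 − 0.32 = 0.68.
Capital: 0.32 × 0.22 = 0.0704 pp.
The labor force: 0.68 × 3.19 = 2.1692 pp.
TFP growth = 1.59 − 2.2396 = -0.6496%.
TFP share of growth = -0.6496 / 1.59 × 100 = -40.8553%.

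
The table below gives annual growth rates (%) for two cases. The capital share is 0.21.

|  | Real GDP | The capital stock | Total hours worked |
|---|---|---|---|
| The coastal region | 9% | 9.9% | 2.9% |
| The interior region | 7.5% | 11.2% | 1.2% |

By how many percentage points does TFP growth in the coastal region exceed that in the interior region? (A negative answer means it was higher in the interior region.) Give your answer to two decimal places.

Labor's share = 1 − 0.21 = 0.79.
The coastal region: TFP = 9 − 2.079 − 2.291 = 4.63%.
The interior region: TFP = 7.5 − 2.352 − 0.948 = 4.2%.
Difference = 4.63 − (4.2) = 0.43 pp.

0.43 percentage points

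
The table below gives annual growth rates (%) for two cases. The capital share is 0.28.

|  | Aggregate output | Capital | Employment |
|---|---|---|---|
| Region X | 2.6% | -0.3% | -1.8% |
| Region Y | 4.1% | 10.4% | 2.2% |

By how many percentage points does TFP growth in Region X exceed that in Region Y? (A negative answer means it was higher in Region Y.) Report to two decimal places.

4.38 percentage points

Labor's share = 1 − 0.28 = 0.72.
Region X: TFP = 2.6 + 0.084 + 1.296 = 3.98%.
Region Y: TFP = 4.1 − 2.912 − 1.584 = -0.396%.
Difference = 3.98 − (-0.396) = 4.376 pp.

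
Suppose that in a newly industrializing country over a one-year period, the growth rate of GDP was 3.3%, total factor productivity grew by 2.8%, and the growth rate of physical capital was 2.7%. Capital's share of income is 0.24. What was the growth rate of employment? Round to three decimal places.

Labor's share = 1 − 0.24 = 0.76.
gY = gA + 0.24×2.7 + 0.76×g.
0.76×g = 3.3 − 2.8 − 0.648 = -0.148.
g = -0.148 / 0.76 = -0.19474%.

-0.195%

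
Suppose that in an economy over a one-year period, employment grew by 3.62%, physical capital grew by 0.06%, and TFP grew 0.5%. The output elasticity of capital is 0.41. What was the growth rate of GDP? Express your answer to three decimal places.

2.660%

Labor's share = 1 − 0.41 = 0.59.
Physical capital: 0.41 × 0.06 = 0.0246 pp.
Employment: 0.59 × 3.62 = 2.1358 pp.
Output growth = 0.5 + 2.1604 = 2.6604%.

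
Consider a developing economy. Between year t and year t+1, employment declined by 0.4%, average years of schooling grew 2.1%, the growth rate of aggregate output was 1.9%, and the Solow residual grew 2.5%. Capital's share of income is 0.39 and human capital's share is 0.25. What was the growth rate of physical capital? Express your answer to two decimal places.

-2.52%

Labor's share = 1 − 0.39 − 0.25 = 0.36.
gY = gA + 0.25×2.1 + 0.36×(-0.4) + 0.39×g.
0.39×g = 1.9 − 2.5 − 0.381 = -0.981.
g = -0.981 / 0.39 = -2.5154%.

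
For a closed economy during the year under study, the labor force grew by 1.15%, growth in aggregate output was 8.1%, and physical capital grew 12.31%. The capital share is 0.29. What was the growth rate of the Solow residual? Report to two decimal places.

3.71%

Labor's share = 1 − 0.29 = 0.71.
Physical capital: 0.29 × 12.31 = 3.5699 pp.
The labor force: 0.71 × 1.15 = 0.8165 pp.
TFP growth = 8.1 − 4.3864 = 3.7136%.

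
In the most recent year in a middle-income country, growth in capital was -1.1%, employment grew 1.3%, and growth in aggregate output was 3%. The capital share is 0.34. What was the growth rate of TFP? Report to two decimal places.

TFP grew 2.52%.

Labor's share = 1 − 0.34 = 0.66.
Capital: 0.34 × (-1.1) = -0.374 pp.
Employment: 0.66 × 1.3 = 0.858 pp.
TFP growth = 3 − 0.484 = 2.516%.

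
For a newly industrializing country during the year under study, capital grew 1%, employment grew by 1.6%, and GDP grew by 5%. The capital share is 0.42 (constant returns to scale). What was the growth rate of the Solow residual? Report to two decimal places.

Labor's share = 1 − 0.42 = 0.58.
Capital: 0.42 × 1 = 0.42 pp.
Employment: 0.58 × 1.6 = 0.928 pp.
TFP growth = 5 − 1.348 = 3.652%.

The Solow residual grew 3.65%.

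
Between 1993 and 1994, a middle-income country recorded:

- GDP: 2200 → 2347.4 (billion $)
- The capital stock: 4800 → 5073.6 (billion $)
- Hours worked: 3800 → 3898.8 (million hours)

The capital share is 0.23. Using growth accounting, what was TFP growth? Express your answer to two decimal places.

GDP growth = (2347.4 − 2200) / 2200 = 6.7%.
The capital stock growth = (5073.6 − 4800) / 4800 = 5.7%.
Hours worked growth = (3898.8 − 3800) / 3800 = 2.6%.
Labor's share = 1 − 0.23 = 0.77.
The capital stock: 0.23 × 5.7 = 1.311 pp.
Hours worked: 0.77 × 2.6 = 2.002 pp.
TFP growth = 6.7 − 3.313 = 3.387%.

3.39%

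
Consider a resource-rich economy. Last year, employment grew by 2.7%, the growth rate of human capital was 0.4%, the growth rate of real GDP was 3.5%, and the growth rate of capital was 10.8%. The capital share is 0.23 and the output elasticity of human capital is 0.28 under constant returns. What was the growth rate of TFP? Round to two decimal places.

-0.42%

Labor's share = 1 − 0.23 − 0.28 = 0.49.
Capital: 0.23 × 10.8 = 2.484 pp.
Human capital: 0.28 × 0.4 = 0.112 pp.
Employment: 0.49 × 2.7 = 1.323 pp.
TFP growth = 3.5 − 3.919 = -0.419%.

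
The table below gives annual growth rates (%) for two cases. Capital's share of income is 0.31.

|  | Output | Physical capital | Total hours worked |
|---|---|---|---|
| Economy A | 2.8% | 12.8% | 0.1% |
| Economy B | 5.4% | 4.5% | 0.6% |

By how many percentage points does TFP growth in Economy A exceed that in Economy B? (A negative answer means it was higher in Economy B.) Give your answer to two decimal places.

-4.83 percentage points

Labor's share = 1 − 0.31 = 0.69.
Economy A: TFP = 2.8 − 3.968 − 0.069 = -1.237%.
Economy B: TFP = 5.4 − 1.395 − 0.414 = 3.591%.
Difference = -1.237 − (3.591) = -4.828 pp.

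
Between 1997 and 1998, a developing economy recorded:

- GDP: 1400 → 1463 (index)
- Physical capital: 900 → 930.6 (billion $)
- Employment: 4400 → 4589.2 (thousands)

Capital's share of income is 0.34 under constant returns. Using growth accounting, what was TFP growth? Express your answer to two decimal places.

GDP growth = (1463 − 1400) / 1400 = 4.5%.
Physical capital growth = (930.6 − 900) / 900 = 3.4%.
Employment growth = (4589.2 − 4400) / 4400 = 4.3%.
Labor's share = 1 − 0.34 = 0.66.
Physical capital: 0.34 × 3.4 = 1.156 pp.
Employment: 0.66 × 4.3 = 2.838 pp.
TFP growth = 4.5 − 3.994 = 0.506%.

0.51%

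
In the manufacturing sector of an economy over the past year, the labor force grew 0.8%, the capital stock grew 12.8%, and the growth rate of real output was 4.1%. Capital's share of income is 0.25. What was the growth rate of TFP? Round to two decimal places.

0.30%

Labor's share = 1 − 0.25 = 0.75.
The capital stock: 0.25 × 12.8 = 3.2 pp.
The labor force: 0.75 × 0.8 = 0.6 pp.
TFP growth = 4.1 − 3.8 = 0.3%.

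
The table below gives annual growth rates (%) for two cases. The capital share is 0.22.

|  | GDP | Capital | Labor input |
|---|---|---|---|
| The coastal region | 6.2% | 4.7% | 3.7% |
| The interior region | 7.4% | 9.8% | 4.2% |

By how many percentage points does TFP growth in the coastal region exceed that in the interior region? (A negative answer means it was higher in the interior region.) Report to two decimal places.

Labor's share = 1 − 0.22 = 0.78.
The coastal region: TFP = 6.2 − 1.034 − 2.886 = 2.28%.
The interior region: TFP = 7.4 − 2.156 − 3.276 = 1.968%.
Difference = 2.28 − (1.968) = 0.312 pp.

0.31 percentage points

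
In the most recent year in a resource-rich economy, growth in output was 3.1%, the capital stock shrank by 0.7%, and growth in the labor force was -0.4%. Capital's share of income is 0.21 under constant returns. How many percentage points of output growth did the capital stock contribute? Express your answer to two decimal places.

-0.15 pp

Contribution = share × growth = 0.21 × (-0.7) = -0.147 pp.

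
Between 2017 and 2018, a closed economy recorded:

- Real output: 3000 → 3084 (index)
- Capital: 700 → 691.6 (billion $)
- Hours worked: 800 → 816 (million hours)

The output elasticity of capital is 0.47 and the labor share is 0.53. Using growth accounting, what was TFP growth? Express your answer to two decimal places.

TFP growth was 2.30%.

Real output growth = (3084 − 3000) / 3000 = 2.8%.
Capital growth = (691.6 − 700) / 700 = -1.2%.
Hours worked growth = (816 − 800) / 800 = 2%.
Labor's share = 1 − 0.47 = 0.53.
Capital: 0.47 × (-1.2) = -0.564 pp.
Hours worked: 0.53 × 2 = 1.06 pp.
TFP growth = 2.8 − 0.496 = 2.304%.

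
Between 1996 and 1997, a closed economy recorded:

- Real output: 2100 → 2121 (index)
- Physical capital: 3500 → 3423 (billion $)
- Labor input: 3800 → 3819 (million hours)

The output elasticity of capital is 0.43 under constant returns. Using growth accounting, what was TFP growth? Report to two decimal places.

1.66%

Real output growth = (2121 − 2100) / 2100 = 1%.
Physical capital growth = (3423 − 3500) / 3500 = -2.2%.
Labor input growth = (3819 − 3800) / 3800 = 0.5%.
Labor's share = 1 − 0.43 = 0.57.
Physical capital: 0.43 × (-2.2) = -0.946 pp.
Labor input: 0.57 × 0.5 = 0.285 pp.
TFP growth = 1 + 0.661 = 1.661%.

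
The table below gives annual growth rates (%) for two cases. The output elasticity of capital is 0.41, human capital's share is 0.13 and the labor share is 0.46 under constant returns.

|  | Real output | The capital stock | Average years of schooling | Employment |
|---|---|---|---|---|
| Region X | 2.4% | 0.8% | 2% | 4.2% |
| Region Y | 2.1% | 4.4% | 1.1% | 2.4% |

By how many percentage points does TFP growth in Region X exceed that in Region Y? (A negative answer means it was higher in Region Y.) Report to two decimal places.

0.83 percentage points

Labor's share = 1 − 0.41 − 0.13 = 0.46.
Region X: TFP = 2.4 − 0.328 − 0.26 − 1.932 = -0.12%.
Region Y: TFP = 2.1 − 1.804 − 0.143 − 1.104 = -0.951%.
Difference = -0.12 − (-0.951) = 0.831 pp.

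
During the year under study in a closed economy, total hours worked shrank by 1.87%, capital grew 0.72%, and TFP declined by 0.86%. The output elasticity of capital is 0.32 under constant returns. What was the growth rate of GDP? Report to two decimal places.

Labor's share = 1 − 0.32 = 0.68.
Capital: 0.32 × 0.72 = 0.2304 pp.
Total hours worked: 0.68 × (-1.87) = -1.2716 pp.
Output growth = -0.86 + (-1.0412) = -1.9012%.

-1.90%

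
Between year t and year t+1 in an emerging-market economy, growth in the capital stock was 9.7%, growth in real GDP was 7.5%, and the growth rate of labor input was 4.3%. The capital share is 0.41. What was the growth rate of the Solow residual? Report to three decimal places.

Labor's share = 1 − 0.41 = 0.59.
The capital stock: 0.41 × 9.7 = 3.977 pp.
Labor input: 0.59 × 4.3 = 2.537 pp.
TFP growth = 7.5 − 6.514 = 0.986%.

0.986%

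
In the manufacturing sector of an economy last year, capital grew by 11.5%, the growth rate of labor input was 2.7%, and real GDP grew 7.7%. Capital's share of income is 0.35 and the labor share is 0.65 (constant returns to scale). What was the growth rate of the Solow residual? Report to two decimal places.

1.92%

Labor's share = 1 − 0.35 = 0.65.
Capital: 0.35 × 11.5 = 4.025 pp.
Labor input: 0.65 × 2.7 = 1.755 pp.
TFP growth = 7.7 − 5.78 = 1.92%.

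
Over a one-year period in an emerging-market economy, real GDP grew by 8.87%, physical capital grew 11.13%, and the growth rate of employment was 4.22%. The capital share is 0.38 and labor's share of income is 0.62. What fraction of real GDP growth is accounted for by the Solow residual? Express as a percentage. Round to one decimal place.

22.8%

Labor's share = 1 − 0.38 = 0.62.
Physical capital: 0.38 × 11.13 = 4.2294 pp.
Employment: 0.62 × 4.22 = 2.6164 pp.
TFP growth = 8.87 − 6.8458 = 2.0242%.
TFP share of growth = 2.0242 / 8.87 × 100 = 22.821%.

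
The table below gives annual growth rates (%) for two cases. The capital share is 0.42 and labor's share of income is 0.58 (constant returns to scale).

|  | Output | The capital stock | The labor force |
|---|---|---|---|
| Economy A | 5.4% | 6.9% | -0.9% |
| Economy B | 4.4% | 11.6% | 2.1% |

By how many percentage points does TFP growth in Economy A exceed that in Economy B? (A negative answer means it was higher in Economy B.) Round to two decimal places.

4.71 percentage points

Labor's share = 1 − 0.42 = 0.58.
Economy A: TFP = 5.4 − 2.898 + 0.522 = 3.024%.
Economy B: TFP = 4.4 − 4.872 − 1.218 = -1.69%.
Difference = 3.024 − (-1.69) = 4.714 pp.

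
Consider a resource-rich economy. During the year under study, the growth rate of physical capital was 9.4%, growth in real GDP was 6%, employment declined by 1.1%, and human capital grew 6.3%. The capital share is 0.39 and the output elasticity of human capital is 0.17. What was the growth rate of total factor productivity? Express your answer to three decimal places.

1.747%

Labor's share = 1 − 0.39 − 0.17 = 0.44.
Physical capital: 0.39 × 9.4 = 3.666 pp.
Human capital: 0.17 × 6.3 = 1.071 pp.
Employment: 0.44 × (-1.1) = -0.484 pp.
TFP growth = 6 − 4.253 = 1.747%.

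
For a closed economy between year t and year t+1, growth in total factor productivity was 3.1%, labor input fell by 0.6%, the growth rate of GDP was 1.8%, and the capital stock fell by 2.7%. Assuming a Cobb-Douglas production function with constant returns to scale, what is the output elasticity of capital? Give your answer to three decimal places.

α = 0.333

gY = gA + α·gK + (1−α)·gL, so gY − gA − gL = α(gK − gL).
1.8 − 3.1 + 0.6 = α × (-2.7 − (-0.6)).
-0.7 = -2.1 α, so α = 0.33333.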